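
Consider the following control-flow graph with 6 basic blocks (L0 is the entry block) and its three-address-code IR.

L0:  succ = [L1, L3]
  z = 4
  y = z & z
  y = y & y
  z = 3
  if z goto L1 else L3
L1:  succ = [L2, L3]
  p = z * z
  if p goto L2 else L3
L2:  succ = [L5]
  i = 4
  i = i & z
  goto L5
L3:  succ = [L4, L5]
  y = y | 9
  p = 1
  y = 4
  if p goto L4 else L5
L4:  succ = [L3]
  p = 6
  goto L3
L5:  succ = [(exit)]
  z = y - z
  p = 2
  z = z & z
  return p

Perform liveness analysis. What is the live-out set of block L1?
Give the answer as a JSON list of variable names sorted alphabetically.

Block summaries:
  L0: def={y,z} ue=∅
  L1: def={p} ue={z}
  L2: def={i} ue={z}
  L3: def={p,y} ue={y}
  L4: def={p} ue=∅
  L5: def={p,z} ue={y,z}

Liveness:
  L0 li=∅ lo={y,z}
  L1 li={y,z} lo={y,z}
  L2 li={y,z} lo={y,z}
  L3 li={y,z} lo={y,z}
  L4 li={y,z} lo={y,z}
  L5 li={y,z} lo=∅

live-out(L1) = ["y", "z"]

Answer: ["y", "z"]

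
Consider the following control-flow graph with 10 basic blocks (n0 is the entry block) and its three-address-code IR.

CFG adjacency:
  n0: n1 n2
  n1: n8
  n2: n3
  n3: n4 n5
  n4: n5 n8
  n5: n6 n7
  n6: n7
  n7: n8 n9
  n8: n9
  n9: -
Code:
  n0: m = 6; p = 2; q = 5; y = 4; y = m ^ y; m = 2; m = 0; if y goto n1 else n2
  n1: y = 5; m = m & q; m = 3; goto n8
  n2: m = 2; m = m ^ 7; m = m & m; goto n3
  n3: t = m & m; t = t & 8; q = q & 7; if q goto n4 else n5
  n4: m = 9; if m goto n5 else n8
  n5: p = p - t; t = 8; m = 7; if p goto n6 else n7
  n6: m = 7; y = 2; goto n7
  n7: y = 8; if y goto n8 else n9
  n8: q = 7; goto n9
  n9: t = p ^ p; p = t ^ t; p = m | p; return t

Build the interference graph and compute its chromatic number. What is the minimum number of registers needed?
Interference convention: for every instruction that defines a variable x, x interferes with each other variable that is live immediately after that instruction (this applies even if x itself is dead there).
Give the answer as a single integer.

Per-block:
  n0 def {m,p,q,y} use ∅
  n1 def {m,y} use {m,q}
  n2 def {m} use ∅
  n3 def {q,t} use {m,q}
  n4 def {m} use ∅
  n5 def {m,p,t} use {p,t}
  n6 def {m,y} use ∅
  n7 def {y} use ∅
  n8 def {q} use ∅
  n9 def {p,t} use {m,p}

Liveness:
  live n0: ∅→{m,p,q}
  live n1: {m,p,q}→{m,p}
  live n2: {p,q}→{m,p,q}
  live n3: {m,p,q}→{p,t}
  live n4: {p,t}→{m,p,t}
  live n5: {p,t}→{m,p}
  live n6: {p}→{m,p}
  live n7: {m,p}→{m,p}
  live n8: {m,p}→{m,p}
  live n9: {m,p}→∅

Interference:
  m↔{p,q,t,y}
  p↔{m,q,t,y}
  q↔{m,p,t,y}
  t↔{m,p,q}
  y↔{m,p,q}

Registers:
  lower bound: {m,p,q,t} mutually conflict ⇒ χ ≥ 4
  4-colouring: c0={m}  c1={p}  c2={q}  c3={t,y}
  χ = 4

Answer: 4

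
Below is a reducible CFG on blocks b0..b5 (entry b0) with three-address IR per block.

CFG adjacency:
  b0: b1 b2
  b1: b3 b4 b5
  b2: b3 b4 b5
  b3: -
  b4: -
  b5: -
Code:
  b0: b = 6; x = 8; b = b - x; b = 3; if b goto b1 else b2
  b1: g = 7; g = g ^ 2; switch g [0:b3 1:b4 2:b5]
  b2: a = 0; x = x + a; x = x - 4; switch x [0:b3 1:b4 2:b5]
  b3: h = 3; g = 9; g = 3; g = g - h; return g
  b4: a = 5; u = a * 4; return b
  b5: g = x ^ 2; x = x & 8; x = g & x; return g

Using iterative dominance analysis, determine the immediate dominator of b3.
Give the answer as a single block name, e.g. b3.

idom tree: b1←b0 b2←b0 b3←b0 b4←b0 b5←b0
Dom at joins:
  b3: preds {b1,b2}: {b0,b1} ∩ {b0,b2} = {b0}; idom=b0
  b4: preds {b1,b2}: {b0,b1} ∩ {b0,b2} = {b0}; idom=b0
  b5: preds {b1,b2}: {b0,b1} ∩ {b0,b2} = {b0}; idom=b0

idom(b3) = b0

Answer: b0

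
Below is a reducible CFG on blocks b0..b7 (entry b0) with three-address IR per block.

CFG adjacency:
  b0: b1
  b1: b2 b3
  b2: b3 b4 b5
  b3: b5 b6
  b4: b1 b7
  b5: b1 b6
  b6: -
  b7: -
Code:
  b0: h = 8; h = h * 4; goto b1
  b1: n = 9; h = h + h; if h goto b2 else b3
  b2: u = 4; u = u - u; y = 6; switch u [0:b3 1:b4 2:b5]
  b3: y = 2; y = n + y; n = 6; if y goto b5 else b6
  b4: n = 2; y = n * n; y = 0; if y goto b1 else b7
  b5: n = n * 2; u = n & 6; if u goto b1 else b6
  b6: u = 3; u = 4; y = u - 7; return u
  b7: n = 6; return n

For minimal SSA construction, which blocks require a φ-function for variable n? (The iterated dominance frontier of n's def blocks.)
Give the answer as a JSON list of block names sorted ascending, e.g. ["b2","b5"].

idom tree: b1←b0 b2←b1 b3←b1 b4←b2 b5←b1 b6←b1 b7←b4
Join-block Dom:
  b1: preds {b0,b4,b5}: {b0} ∩ {b0,b1,b2,b4} ∩ {b0,b1,b5} = {b0}; idom=b0
  b3: preds {b1,b2}: {b0,b1} ∩ {b0,b1,b2} = {b0,b1}; idom=b1
  b5: preds {b2,b3}: {b0,b1,b2} ∩ {b0,b1,b3} = {b0,b1}; idom=b1
  b6: preds {b3,b5}: {b0,b1,b3} ∩ {b0,b1,b5} = {b0,b1}; idom=b1

DF derivation:
  join b1 pred b0: · stop@b0
  join b1 pred b4: b4→b2→b1 stop@b0
  join b1 pred b5: b5→b1 stop@b0
  join b3 pred b1: · stop@b1
  join b3 pred b2: b2 stop@b1
  join b5 pred b2: b2 stop@b1
  join b5 pred b3: b3 stop@b1
  join b6 pred b3: b3 stop@b1
  join b6 pred b5: b5 stop@b1
  b0: DF=∅
  b1: DF={b1}
  b2: DF={b1,b3,b5}
  b3: DF={b5,b6}
  b4: DF={b1}
  b5: DF={b1,b6}
  b6: DF=∅
  b7: DF=∅

φ for n: defs {b1,b3,b4,b5,b7}
  DF⁺ = {b1,b5,b6}

Answer: ["b1", "b5", "b6"]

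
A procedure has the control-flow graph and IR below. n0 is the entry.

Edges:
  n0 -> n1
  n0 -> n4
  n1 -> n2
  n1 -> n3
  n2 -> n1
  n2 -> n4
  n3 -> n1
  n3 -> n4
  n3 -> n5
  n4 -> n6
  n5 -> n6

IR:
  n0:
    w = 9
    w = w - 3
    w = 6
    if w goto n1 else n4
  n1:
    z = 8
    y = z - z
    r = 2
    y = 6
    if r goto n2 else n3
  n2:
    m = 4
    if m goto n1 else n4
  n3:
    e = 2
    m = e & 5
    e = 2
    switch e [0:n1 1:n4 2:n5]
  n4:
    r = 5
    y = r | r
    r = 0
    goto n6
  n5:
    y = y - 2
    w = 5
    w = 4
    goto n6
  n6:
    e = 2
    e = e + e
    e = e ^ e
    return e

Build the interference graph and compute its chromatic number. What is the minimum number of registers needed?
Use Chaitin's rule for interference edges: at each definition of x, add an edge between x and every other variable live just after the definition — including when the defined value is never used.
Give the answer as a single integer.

Per-block:
  n0: {w} / ∅
  n1: {r,y,z} / ∅
  n2: {m} / ∅
  n3: {e,m} / ∅
  n4: {r,y} / ∅
  n5: {w,y} / {y}
  n6: {e} / ∅

Backward fixpoint:
  n0 li=∅ lo=∅
  n1 li=∅ lo={y}
  n2 li=∅ lo=∅
  n3 li={y} lo={y}
  n4 li=∅ lo=∅
  n5 li={y} lo=∅
  n6 li=∅ lo=∅

Conflict graph:
  e: {y}
  m: {y}
  r: {y}
  w: ∅
  y: {e,m,r}
  z: ∅

Colouring:
  clique {e,y} ⇒ need ≥ 2
  assign e→c1 m→c1 r→c1 w→c0 y→c0 z→c0 — no edge inside a register ⇒ χ ≤ 2
  χ = 2

Answer: 2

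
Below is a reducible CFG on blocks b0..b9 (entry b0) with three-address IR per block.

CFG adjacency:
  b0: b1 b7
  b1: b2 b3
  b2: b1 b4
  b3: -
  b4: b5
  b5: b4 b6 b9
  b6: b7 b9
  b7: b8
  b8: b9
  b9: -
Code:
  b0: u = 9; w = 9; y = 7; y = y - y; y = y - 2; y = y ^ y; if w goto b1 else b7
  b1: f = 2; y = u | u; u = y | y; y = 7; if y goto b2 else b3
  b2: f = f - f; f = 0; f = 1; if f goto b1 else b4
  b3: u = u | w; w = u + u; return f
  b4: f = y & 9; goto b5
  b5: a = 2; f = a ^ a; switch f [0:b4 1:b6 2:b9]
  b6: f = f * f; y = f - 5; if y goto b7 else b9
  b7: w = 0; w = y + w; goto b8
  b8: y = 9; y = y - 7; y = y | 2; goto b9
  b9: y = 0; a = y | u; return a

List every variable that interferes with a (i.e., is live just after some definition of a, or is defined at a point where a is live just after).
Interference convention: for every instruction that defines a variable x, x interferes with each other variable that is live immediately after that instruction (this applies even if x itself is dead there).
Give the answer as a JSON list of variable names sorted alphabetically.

Per-block:
  b0: def={u,w,y} ue=∅
  b1: def={f,u,y} ue={u}
  b2: def={f} ue={f}
  b3: def={u,w} ue={f,u,w}
  b4: def={f} ue={y}
  b5: def={a,f} ue=∅
  b6: def={f,y} ue={f}
  b7: def={w} ue={y}
  b8: def={y} ue=∅
  b9: def={a,y} ue={u}

Live sets:
  b0 li=∅ lo={u,w,y}
  b1 li={u,w} lo={f,u,w,y}
  b2 li={f,u,w,y} lo={u,w,y}
  b3 li={f,u,w} lo=∅
  b4 li={u,y} lo={u,y}
  b5 li={u,y} lo={f,u,y}
  b6 li={f,u} lo={u,y}
  b7 li={u,y} lo={u}
  b8 li={u} lo={u}
  b9 li={u} lo=∅

Interfere edges:
  a↔{u,y}
  f↔{u,w,y}
  u↔{a,f,w,y}
  w↔{f,u,y}
  y↔{a,f,u,w}

N(a) = ["u", "y"]

Answer: ["u", "y"]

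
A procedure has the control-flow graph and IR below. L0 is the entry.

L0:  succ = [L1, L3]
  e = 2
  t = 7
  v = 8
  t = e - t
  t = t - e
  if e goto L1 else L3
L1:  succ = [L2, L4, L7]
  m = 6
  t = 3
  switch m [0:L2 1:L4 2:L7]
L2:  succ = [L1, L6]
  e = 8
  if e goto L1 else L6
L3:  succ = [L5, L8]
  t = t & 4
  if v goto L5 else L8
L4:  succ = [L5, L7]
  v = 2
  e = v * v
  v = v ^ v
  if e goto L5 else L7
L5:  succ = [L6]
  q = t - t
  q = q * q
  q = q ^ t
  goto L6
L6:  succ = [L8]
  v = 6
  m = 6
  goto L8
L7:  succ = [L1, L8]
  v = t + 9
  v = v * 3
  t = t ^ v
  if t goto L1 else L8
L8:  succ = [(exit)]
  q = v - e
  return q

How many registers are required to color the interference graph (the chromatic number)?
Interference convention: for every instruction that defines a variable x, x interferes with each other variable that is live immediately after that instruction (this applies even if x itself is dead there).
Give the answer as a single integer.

Per-block:
  L0: def={e,t,v} ue=∅
  L1: def={m,t} ue=∅
  L2: def={e} ue=∅
  L3: def={t} ue={t,v}
  L4: def={e,v} ue=∅
  L5: def={q} ue={t}
  L6: def={m,v} ue=∅
  L7: def={t,v} ue={t}
  L8: def={q} ue={e,v}

Liveness:
  L0: in=∅ out={e,t,v}
  L1: in={e} out={e,t}
  L2: in=∅ out={e}
  L3: in={e,t,v} out={e,t,v}
  L4: in={t} out={e,t}
  L5: in={e,t} out={e}
  L6: in={e} out={e,v}
  L7: in={e,t} out={e,v}
  L8: in={e,v} out=∅

Conflict graph:
  e — {m,q,t,v}
  m — {e,t,v}
  q — {e,t}
  t — {e,m,q,v}
  v — {e,m,t}

Colouring:
  lower bound: {e,m,t,v} mutually conflict ⇒ χ ≥ 4
  assign e→r0 m→r2 q→r2 t→r1 v→r3 — no edge inside a register ⇒ χ ≤ 4
  χ = 4

Answer: 4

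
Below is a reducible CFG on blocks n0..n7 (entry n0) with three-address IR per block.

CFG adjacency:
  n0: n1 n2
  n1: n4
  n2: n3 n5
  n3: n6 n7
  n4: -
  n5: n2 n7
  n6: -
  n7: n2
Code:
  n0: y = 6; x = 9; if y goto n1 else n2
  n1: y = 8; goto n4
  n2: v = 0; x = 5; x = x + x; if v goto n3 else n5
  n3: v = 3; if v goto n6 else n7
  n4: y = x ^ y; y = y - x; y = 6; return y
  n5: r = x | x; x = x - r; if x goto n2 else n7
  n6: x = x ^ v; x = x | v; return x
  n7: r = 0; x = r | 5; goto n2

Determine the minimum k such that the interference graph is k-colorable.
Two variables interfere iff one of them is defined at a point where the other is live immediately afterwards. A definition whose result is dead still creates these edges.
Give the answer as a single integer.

Answer: 2

Analysis:
Per-block:
  n0: {x,y} / ∅
  n1: {y} / ∅
  n2: {v,x} / ∅
  n3: {v} / ∅
  n4: {y} / {x,y}
  n5: {r,x} / {x}
  n6: {x} / {v,x}
  n7: {r,x} / ∅

Liveness:
  live n0: ∅→{x}
  live n1: {x}→{x,y}
  live n2: ∅→{x}
  live n3: {x}→{v,x}
  live n4: {x,y}→∅
  live n5: {x}→∅
  live n6: {v,x}→∅
  live n7: ∅→∅

Conflict graph:
  r↔{x}
  v↔{x}
  x↔{r,v,y}
  y↔{x}

Registers:
  {r,x} pairwise interfere (2-clique) ⇒ χ ≥ 2
  2-colouring: c0={x}  c1={r,v,y}
  χ = 2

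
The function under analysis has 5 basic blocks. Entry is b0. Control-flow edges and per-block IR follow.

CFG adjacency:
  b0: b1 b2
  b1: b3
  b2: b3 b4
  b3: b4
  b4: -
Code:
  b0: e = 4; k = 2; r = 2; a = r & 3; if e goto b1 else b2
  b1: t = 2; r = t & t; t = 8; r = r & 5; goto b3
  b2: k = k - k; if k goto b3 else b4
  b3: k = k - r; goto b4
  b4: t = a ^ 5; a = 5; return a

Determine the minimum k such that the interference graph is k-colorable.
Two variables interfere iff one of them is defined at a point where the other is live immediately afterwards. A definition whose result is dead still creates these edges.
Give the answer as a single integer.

Answer: 4

Derivation:
def/use:
  b0: def={a,e,k,r} ue=∅
  b1: def={r,t} ue=∅
  b2: def={k} ue={k}
  b3: def={k} ue={k,r}
  b4: def={a,t} ue={a}

Liveness:
  live b0: ∅→{a,k,r}
  live b1: {a,k}→{a,k,r}
  live b2: {a,k,r}→{a,k,r}
  live b3: {a,k,r}→{a}
  live b4: {a}→∅

Interference:
  a — {e,k,r,t}
  e — {a,k,r}
  k — {a,e,r,t}
  r — {a,e,k,t}
  t — {a,k,r}

Colouring:
  clique {a,e,k,r} ⇒ need ≥ 4
  assign a→R0 e→R3 k→R1 r→R2 t→R3 — no edge inside a register ⇒ χ ≤ 4
  χ = 4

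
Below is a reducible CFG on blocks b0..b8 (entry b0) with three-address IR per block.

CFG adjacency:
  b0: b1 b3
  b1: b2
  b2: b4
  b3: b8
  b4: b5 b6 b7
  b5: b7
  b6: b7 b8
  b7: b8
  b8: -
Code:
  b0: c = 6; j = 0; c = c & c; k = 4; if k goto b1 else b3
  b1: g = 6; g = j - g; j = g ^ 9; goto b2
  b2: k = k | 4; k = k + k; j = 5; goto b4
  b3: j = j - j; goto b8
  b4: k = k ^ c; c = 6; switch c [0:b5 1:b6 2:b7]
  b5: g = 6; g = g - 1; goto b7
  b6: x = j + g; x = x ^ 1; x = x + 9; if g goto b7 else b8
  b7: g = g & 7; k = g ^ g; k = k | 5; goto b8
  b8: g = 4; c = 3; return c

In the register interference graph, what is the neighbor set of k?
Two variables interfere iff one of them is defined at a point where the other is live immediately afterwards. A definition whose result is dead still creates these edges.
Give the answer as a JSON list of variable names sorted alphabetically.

Per-block:
  b0: def={c,j,k} ue=∅
  b1: def={g,j} ue={j}
  b2: def={j,k} ue={k}
  b3: def={j} ue={j}
  b4: def={c,k} ue={c,k}
  b5: def={g} ue=∅
  b6: def={x} ue={g,j}
  b7: def={g,k} ue={g}
  b8: def={c,g} ue=∅

Backward fixpoint:
  live b0: ∅→{c,j,k}
  live b1: {c,j,k}→{c,g,k}
  live b2: {c,g,k}→{c,g,j,k}
  live b3: {j}→∅
  live b4: {c,g,j,k}→{g,j}
  live b5: ∅→{g}
  live b6: {g,j}→{g}
  live b7: {g}→∅
  live b8: ∅→∅

Interfere edges:
  c — {g,j,k}
  g — {c,j,k,x}
  j — {c,g,k}
  k — {c,g,j}
  x — {g}

N(k) = ["c", "g", "j"]

Answer: ["c", "g", "j"]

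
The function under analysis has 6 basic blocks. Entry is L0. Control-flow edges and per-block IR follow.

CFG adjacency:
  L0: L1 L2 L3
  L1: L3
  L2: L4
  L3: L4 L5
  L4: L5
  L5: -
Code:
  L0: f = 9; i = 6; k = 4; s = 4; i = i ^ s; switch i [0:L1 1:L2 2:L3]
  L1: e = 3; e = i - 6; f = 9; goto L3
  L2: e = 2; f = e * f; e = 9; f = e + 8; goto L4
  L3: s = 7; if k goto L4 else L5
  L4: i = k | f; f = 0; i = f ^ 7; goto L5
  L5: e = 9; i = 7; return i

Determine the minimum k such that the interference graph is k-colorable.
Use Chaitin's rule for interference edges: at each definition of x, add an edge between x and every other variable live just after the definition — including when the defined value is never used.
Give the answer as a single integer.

Answer: 4

Derivation:
Block summaries:
  L0 def {f,i,k,s} use ∅
  L1 def {e,f} use {i}
  L2 def {e,f} use {f}
  L3 def {s} use {k}
  L4 def {f,i} use {f,k}
  L5 def {e,i} use ∅

Liveness:
  L0 li=∅ lo={f,i,k}
  L1 li={i,k} lo={f,k}
  L2 li={f,k} lo={f,k}
  L3 li={f,k} lo={f,k}
  L4 li={f,k} lo=∅
  L5 li=∅ lo=∅

Interfere edges:
  e — {f,i,k}
  f — {e,i,k,s}
  i — {e,f,k,s}
  k — {e,f,i,s}
  s — {f,i,k}

Colouring:
  {e,f,i,k} pairwise interfere (4-clique) ⇒ χ ≥ 4
  4-colouring: R0={f}  R1={i}  R2={k}  R3={e,s}
  χ = 4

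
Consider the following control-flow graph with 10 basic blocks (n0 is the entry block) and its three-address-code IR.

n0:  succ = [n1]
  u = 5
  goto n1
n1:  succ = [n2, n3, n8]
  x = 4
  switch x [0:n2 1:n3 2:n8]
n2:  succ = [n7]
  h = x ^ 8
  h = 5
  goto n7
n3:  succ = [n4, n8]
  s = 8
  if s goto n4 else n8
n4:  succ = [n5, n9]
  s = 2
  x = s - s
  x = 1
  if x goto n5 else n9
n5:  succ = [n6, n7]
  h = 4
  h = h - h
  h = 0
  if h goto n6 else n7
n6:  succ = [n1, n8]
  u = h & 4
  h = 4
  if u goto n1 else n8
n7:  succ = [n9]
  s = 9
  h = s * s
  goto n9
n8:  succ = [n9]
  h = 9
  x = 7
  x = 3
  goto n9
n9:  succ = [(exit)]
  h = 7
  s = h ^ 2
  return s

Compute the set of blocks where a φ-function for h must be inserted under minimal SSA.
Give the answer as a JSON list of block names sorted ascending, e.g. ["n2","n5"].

idom tree: n1←n0 n2←n1 n3←n1 n4←n3 n5←n4 n6←n5 n7←n1 n8←n1 n9←n1
Dom∩ at merges:
  n1: preds {n0,n6}: {n0} ∩ {n0,n1,n3,n4,n5,n6} = {n0}; idom=n0
  n7: preds {n2,n5}: {n0,n1,n2} ∩ {n0,n1,n3,n4,n5} = {n0,n1}; idom=n1
  n8: preds {n1,n3,n6}: {n0,n1} ∩ {n0,n1,n3} ∩ {n0,n1,n3,n4,n5,n6} = {n0,n1}; idom=n1
  n9: preds {n4,n7,n8}: {n0,n1,n3,n4} ∩ {n0,n1,n7} ∩ {n0,n1,n8} = {n0,n1}; idom=n1

DF derivation:
  n1←n0: walk · to n0
  n1←n6: walk n6→n5→n4→n3→n1 to n0
  n7←n2: walk n2 to n1
  n7←n5: walk n5→n4→n3 to n1
  n8←n1: walk · to n1
  n8←n3: walk n3 to n1
  n8←n6: walk n6→n5→n4→n3 to n1
  n9←n4: walk n4→n3 to n1
  n9←n7: walk n7 to n1
  n9←n8: walk n8 to n1
  DF(n0)=∅
  DF(n1)={n1}
  DF(n2)={n7}
  DF(n3)={n1,n7,n8,n9}
  DF(n4)={n1,n7,n8,n9}
  DF(n5)={n1,n7,n8}
  DF(n6)={n1,n8}
  DF(n7)={n9}
  DF(n8)={n9}
  DF(n9)=∅

φ for h: defs {n2,n5,n6,n7,n8,n9}
  DF⁺ = {n1,n7,n8,n9}

Answer: ["n1", "n7", "n8", "n9"]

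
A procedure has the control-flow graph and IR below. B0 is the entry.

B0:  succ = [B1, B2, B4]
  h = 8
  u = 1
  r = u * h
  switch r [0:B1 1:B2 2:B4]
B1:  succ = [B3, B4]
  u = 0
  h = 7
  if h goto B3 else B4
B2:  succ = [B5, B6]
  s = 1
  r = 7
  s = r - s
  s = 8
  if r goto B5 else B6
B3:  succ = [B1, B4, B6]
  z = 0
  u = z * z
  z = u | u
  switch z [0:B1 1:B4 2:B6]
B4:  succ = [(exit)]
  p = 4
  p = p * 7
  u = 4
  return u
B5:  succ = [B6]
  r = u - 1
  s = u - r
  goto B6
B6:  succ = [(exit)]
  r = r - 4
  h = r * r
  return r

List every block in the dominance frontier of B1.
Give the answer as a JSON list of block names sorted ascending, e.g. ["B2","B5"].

Answer: ["B1", "B4", "B6"]

Analysis:
idom tree: B1←B0 B2←B0 B3←B1 B4←B0 B5←B2 B6←B0
Dom at joins:
  B1: preds {B0,B3}: {B0} ∩ {B0,B1,B3} = {B0}; idom=B0
  B4: preds {B0,B1,B3}: {B0} ∩ {B0,B1} ∩ {B0,B1,B3} = {B0}; idom=B0
  B6: preds {B2,B3,B5}: {B0,B2} ∩ {B0,B1,B3} ∩ {B0,B2,B5} = {B0}; idom=B0

DF derivation:
  join B1 pred B0: · stop@B0
  join B1 pred B3: B3→B1 stop@B0
  join B4 pred B0: · stop@B0
  join B4 pred B1: B1 stop@B0
  join B4 pred B3: B3→B1 stop@B0
  join B6 pred B2: B2 stop@B0
  join B6 pred B3: B3→B1 stop@B0
  join B6 pred B5: B5→B2 stop@B0
  B0: DF=∅
  B1: DF={B1,B4,B6}
  B2: DF={B6}
  B3: DF={B1,B4,B6}
  B4: DF=∅
  B5: DF={B6}
  B6: DF=∅

DF(B1) = ["B1", "B4", "B6"]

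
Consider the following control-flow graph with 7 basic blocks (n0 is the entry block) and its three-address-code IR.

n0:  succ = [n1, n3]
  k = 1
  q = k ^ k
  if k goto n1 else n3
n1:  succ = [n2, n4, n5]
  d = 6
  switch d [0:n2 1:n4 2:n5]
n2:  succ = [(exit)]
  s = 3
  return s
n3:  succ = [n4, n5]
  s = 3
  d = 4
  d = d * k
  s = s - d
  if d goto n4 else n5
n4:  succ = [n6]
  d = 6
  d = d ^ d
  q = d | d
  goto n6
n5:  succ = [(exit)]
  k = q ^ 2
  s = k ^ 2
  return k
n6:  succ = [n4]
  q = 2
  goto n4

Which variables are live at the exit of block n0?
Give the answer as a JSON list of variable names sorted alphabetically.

Block summaries:
  n0: {k,q} / ∅
  n1: {d} / ∅
  n2: {s} / ∅
  n3: {d,s} / {k}
  n4: {d,q} / ∅
  n5: {k,s} / {q}
  n6: {q} / ∅

Live sets:
  live n0: ∅→{k,q}
  live n1: {q}→{q}
  live n2: ∅→∅
  live n3: {k,q}→{q}
  live n4: ∅→∅
  live n5: {q}→∅
  live n6: ∅→∅

live-out(n0) = ["k", "q"]

Answer: ["k", "q"]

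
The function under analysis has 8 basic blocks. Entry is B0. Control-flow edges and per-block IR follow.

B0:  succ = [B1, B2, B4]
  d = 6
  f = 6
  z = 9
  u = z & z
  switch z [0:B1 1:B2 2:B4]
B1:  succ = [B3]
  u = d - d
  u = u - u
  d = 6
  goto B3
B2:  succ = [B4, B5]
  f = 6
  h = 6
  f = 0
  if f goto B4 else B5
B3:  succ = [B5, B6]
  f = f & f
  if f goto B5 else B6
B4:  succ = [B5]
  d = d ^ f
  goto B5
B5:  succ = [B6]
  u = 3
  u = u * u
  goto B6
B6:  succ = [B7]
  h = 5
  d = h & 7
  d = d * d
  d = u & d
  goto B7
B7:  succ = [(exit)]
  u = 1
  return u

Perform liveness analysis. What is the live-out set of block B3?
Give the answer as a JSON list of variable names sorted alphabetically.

Per-block:
  B0 def {d,f,u,z} use ∅
  B1 def {d,u} use {d}
  B2 def {f,h} use ∅
  B3 def {f} use {f}
  B4 def {d} use {d,f}
  B5 def {u} use ∅
  B6 def {d,h} use {u}
  B7 def {u} use ∅

Live sets:
  B0: in=∅ out={d,f}
  B1: in={d,f} out={f,u}
  B2: in={d} out={d,f}
  B3: in={f,u} out={u}
  B4: in={d,f} out=∅
  B5: in=∅ out={u}
  B6: in={u} out=∅
  B7: in=∅ out=∅

live-out(B3) = ["u"]

Answer: ["u"]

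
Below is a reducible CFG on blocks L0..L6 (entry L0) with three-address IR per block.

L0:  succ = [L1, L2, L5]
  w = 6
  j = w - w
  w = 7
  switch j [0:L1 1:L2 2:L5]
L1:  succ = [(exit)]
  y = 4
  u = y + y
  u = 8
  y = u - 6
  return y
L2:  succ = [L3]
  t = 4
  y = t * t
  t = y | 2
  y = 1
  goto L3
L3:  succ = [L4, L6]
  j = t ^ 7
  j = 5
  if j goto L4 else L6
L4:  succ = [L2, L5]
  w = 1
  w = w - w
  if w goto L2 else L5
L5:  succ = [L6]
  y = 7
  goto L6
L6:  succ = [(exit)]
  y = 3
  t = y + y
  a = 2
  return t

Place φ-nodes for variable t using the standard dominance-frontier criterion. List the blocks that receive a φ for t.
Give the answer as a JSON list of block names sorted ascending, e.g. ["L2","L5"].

idom tree: L1←L0 L2←L0 L3←L2 L4←L3 L5←L0 L6←L0
Dom∩ at merges:
  L2: preds {L0,L4}: {L0} ∩ {L0,L2,L3,L4} = {L0}; idom=L0
  L5: preds {L0,L4}: {L0} ∩ {L0,L2,L3,L4} = {L0}; idom=L0
  L6: preds {L3,L5}: {L0,L2,L3} ∩ {L0,L5} = {L0}; idom=L0

Frontier:
  L2←L0: walk · to L0
  L2←L4: walk L4→L3→L2 to L0
  L5←L0: walk · to L0
  L5←L4: walk L4→L3→L2 to L0
  L6←L3: walk L3→L2 to L0
  L6←L5: walk L5 to L0
  L0: DF=∅
  L1: DF=∅
  L2: DF={L2,L5,L6}
  L3: DF={L2,L5,L6}
  L4: DF={L2,L5}
  L5: DF={L6}
  L6: DF=∅

φ for t: defs {L2,L6}
  DF⁺ = {L2,L5,L6}

Answer: ["L2", "L5", "L6"]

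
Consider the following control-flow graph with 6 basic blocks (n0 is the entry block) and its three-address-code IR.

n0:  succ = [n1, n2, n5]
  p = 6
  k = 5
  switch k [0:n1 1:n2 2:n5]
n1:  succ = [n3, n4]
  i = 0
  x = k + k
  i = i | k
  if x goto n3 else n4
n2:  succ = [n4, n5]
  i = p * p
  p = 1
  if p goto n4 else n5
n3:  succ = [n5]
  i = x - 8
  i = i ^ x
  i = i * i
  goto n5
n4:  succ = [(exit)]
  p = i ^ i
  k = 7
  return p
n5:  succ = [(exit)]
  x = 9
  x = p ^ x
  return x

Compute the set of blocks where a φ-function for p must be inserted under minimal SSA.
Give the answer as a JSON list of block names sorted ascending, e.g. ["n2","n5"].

idom tree: n1←n0 n2←n0 n3←n1 n4←n0 n5←n0
Dom∩ at merges:
  n4: preds {n1,n2}: {n0,n1} ∩ {n0,n2} = {n0}; idom=n0
  n5: preds {n0,n2,n3}: {n0} ∩ {n0,n2} ∩ {n0,n1,n3} = {n0}; idom=n0

DF walk-up:
  join n4 pred n1: n1 stop@n0
  join n4 pred n2: n2 stop@n0
  join n5 pred n0: · stop@n0
  join n5 pred n2: n2 stop@n0
  join n5 pred n3: n3→n1 stop@n0
  DF(n0)=∅
  DF(n1)={n4,n5}
  DF(n2)={n4,n5}
  DF(n3)={n5}
  DF(n4)=∅
  DF(n5)=∅

φ for p: defs {n0,n2,n4}
  DF⁺ = {n4,n5}

Answer: ["n4", "n5"]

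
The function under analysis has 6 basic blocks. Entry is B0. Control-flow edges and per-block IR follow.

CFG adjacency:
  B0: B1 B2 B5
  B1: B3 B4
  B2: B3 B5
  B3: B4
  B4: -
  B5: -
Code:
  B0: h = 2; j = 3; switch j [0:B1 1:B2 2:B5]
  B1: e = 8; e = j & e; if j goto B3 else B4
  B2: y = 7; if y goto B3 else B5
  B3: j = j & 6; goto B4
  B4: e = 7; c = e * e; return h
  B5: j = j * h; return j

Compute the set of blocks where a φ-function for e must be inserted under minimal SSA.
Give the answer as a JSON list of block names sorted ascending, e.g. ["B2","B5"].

idom tree: B1←B0 B2←B0 B3←B0 B4←B0 B5←B0
Dom∩ at merges:
  B3: preds {B1,B2}: {B0,B1} ∩ {B0,B2} = {B0}; idom=B0
  B4: preds {B1,B3}: {B0,B1} ∩ {B0,B3} = {B0}; idom=B0
  B5: preds {B0,B2}: {B0} ∩ {B0,B2} = {B0}; idom=B0

Frontier:
  join B3 pred B1: B1 stop@B0
  join B3 pred B2: B2 stop@B0
  join B4 pred B1: B1 stop@B0
  join B4 pred B3: B3 stop@B0
  join B5 pred B0: · stop@B0
  join B5 pred B2: B2 stop@B0
  B0 → ∅
  B1 → {B3,B4}
  B2 → {B3,B5}
  B3 → {B4}
  B4 → ∅
  B5 → ∅

φ for e: defs {B1,B4}
  DF⁺ = {B3,B4}

Answer: ["B3", "B4"]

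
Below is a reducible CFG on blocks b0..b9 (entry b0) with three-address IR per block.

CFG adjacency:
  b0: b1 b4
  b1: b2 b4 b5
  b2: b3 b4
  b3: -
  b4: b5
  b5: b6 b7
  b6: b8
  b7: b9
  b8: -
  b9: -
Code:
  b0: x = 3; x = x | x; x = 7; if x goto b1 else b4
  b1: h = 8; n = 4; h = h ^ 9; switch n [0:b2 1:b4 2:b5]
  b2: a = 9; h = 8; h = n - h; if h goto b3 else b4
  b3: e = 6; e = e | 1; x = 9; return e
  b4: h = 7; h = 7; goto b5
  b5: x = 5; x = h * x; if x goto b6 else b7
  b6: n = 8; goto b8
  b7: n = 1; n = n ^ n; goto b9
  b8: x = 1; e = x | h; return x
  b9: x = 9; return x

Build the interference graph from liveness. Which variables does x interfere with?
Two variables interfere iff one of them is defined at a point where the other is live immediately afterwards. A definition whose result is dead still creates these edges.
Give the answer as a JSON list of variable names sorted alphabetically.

def/use:
  b0 def {x} use ∅
  b1 def {h,n} use ∅
  b2 def {a,h} use {n}
  b3 def {e,x} use ∅
  b4 def {h} use ∅
  b5 def {x} use {h}
  b6 def {n} use ∅
  b7 def {n} use ∅
  b8 def {e,x} use {h}
  b9 def {x} use ∅

Live sets:
  b0: in=∅ out=∅
  b1: in=∅ out={h,n}
  b2: in={n} out=∅
  b3: in=∅ out=∅
  b4: in=∅ out={h}
  b5: in={h} out={h}
  b6: in={h} out={h}
  b7: in=∅ out=∅
  b8: in={h} out=∅
  b9: in=∅ out=∅

Conflict graph:
  a↔{n}
  e↔{x}
  h↔{n,x}
  n↔{a,h}
  x↔{e,h}

N(x) = ["e", "h"]

Answer: ["e", "h"]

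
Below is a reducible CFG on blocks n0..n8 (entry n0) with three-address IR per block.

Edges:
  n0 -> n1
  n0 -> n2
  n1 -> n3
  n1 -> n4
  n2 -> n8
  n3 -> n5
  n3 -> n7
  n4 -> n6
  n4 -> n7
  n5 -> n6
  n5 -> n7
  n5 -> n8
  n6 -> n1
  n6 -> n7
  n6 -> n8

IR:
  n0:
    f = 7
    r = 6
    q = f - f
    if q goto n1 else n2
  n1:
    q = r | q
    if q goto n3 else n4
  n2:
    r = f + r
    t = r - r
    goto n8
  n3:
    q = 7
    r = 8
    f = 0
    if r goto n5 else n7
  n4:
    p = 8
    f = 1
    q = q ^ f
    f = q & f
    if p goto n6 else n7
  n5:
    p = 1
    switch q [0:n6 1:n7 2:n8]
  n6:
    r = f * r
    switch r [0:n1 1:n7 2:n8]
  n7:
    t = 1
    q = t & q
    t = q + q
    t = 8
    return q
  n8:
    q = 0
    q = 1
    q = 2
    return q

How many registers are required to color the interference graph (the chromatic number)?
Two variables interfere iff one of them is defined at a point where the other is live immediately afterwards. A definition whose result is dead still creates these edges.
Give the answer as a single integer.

Answer: 4

Analysis:
Per-block:
  n0: def={f,q,r} ue=∅
  n1: def={q} ue={q,r}
  n2: def={r,t} ue={f,r}
  n3: def={f,q,r} ue=∅
  n4: def={f,p,q} ue={q}
  n5: def={p} ue={q}
  n6: def={r} ue={f,r}
  n7: def={q,t} ue={q}
  n8: def={q} ue=∅

Liveness:
  n0: in=∅ out={f,q,r}
  n1: in={q,r} out={q,r}
  n2: in={f,r} out=∅
  n3: in=∅ out={f,q,r}
  n4: in={q,r} out={f,q,r}
  n5: in={f,q,r} out={f,q,r}
  n6: in={f,q,r} out={q,r}
  n7: in={q} out=∅
  n8: in=∅ out=∅

Interference:
  f: {p,q,r}
  p: {f,q,r}
  q: {f,p,r,t}
  r: {f,p,q}
  t: {q}

Chromatic number:
  clique {f,p,q,r} ⇒ need ≥ 4
  4-colouring: R0={q}  R1={f,t}  R2={p}  R3={r}
  χ = 4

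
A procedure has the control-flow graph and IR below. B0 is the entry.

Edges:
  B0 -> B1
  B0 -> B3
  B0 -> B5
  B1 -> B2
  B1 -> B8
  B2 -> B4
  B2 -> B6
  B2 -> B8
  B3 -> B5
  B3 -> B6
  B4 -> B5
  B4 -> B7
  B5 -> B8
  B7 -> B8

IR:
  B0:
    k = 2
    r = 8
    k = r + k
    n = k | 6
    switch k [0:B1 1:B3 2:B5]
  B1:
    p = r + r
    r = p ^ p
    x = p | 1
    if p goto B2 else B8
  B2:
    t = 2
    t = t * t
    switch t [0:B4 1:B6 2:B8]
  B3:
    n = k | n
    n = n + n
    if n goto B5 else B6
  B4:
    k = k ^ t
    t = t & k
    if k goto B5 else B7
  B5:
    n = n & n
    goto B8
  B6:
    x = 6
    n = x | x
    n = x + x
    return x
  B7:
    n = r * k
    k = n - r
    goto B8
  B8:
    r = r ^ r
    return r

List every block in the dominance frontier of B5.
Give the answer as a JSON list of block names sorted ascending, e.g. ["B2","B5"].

Answer: ["B8"]

Working:
idom tree: B1←B0 B2←B1 B3←B0 B4←B2 B5←B0 B6←B0 B7←B4 B8←B0
Dom at joins:
  B5: preds {B0,B3,B4}: {B0} ∩ {B0,B3} ∩ {B0,B1,B2,B4} = {B0}; idom=B0
  B6: preds {B2,B3}: {B0,B1,B2} ∩ {B0,B3} = {B0}; idom=B0
  B8: preds {B1,B2,B5,B7}: {B0,B1} ∩ {B0,B1,B2} ∩ {B0,B5} ∩ {B0,B1,B2,B4,B7} = {B0}; idom=B0

DF walk-up:
  join B5 pred B0: · stop@B0
  join B5 pred B3: B3 stop@B0
  join B5 pred B4: B4→B2→B1 stop@B0
  join B6 pred B2: B2→B1 stop@B0
  join B6 pred B3: B3 stop@B0
  join B8 pred B1: B1 stop@B0
  join B8 pred B2: B2→B1 stop@B0
  join B8 pred B5: B5 stop@B0
  join B8 pred B7: B7→B4→B2→B1 stop@B0
  B0 → ∅
  B1 → {B5,B6,B8}
  B2 → {B5,B6,B8}
  B3 → {B5,B6}
  B4 → {B5,B8}
  B5 → {B8}
  B6 → ∅
  B7 → {B8}
  B8 → ∅

DF(B5) = ["B8"]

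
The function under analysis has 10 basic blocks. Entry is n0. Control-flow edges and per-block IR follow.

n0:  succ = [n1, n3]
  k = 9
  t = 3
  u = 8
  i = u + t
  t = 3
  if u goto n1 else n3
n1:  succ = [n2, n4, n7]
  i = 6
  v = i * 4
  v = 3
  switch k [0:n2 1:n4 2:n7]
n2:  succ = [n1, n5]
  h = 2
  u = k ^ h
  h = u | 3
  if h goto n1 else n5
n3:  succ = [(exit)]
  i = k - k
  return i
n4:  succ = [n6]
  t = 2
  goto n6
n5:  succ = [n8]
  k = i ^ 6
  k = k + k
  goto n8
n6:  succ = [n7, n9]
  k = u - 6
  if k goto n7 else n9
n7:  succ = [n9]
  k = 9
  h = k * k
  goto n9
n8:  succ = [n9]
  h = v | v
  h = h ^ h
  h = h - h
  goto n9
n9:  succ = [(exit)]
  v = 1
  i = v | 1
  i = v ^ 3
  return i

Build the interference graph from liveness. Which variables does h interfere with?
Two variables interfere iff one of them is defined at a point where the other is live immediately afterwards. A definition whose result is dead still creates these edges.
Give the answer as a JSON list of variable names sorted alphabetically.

Answer: ["i", "k", "u", "v"]

Working:
Per-block:
  n0: {i,k,t,u} / ∅
  n1: {i,v} / {k}
  n2: {h,u} / {k}
  n3: {i} / {k}
  n4: {t} / ∅
  n5: {k} / {i}
  n6: {k} / {u}
  n7: {h,k} / ∅
  n8: {h} / {v}
  n9: {i,v} / ∅

Live sets:
  live n0: ∅→{k,u}
  live n1: {k,u}→{i,k,u,v}
  live n2: {i,k,v}→{i,k,u,v}
  live n3: {k}→∅
  live n4: {u}→{u}
  live n5: {i,v}→{v}
  live n6: {u}→∅
  live n7: ∅→∅
  live n8: {v}→∅
  live n9: ∅→∅

Interference:
  h: {i,k,u,v}
  i: {h,k,u,v}
  k: {h,i,t,u,v}
  t: {k,u}
  u: {h,i,k,t,v}
  v: {h,i,k,u}

N(h) = ["i", "k", "u", "v"]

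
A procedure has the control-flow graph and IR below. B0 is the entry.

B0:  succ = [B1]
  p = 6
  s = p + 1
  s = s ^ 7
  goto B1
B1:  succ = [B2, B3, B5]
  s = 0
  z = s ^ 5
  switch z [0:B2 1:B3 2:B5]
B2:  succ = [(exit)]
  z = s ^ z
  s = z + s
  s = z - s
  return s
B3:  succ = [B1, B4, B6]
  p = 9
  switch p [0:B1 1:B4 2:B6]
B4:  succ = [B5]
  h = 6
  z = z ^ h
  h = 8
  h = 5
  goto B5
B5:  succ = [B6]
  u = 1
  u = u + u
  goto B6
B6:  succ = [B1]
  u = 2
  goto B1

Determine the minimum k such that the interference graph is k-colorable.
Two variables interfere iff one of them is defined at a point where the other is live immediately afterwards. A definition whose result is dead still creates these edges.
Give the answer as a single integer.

Answer: 2

Analysis:
def/use:
  B0 def {p,s} use ∅
  B1 def {s,z} use ∅
  B2 def {s,z} use {s,z}
  B3 def {p} use ∅
  B4 def {h,z} use {z}
  B5 def {u} use ∅
  B6 def {u} use ∅

Backward fixpoint:
  B0 li=∅ lo=∅
  B1 li=∅ lo={s,z}
  B2 li={s,z} lo=∅
  B3 li={z} lo={z}
  B4 li={z} lo=∅
  B5 li=∅ lo=∅
  B6 li=∅ lo=∅

Conflict graph:
  h↔{z}
  p↔{z}
  s↔{z}
  u↔∅
  z↔{h,p,s}

Colouring:
  {h,z} pairwise interfere (2-clique) ⇒ χ ≥ 2
  2-colouring: r0={u,z}  r1={h,p,s}
  χ = 2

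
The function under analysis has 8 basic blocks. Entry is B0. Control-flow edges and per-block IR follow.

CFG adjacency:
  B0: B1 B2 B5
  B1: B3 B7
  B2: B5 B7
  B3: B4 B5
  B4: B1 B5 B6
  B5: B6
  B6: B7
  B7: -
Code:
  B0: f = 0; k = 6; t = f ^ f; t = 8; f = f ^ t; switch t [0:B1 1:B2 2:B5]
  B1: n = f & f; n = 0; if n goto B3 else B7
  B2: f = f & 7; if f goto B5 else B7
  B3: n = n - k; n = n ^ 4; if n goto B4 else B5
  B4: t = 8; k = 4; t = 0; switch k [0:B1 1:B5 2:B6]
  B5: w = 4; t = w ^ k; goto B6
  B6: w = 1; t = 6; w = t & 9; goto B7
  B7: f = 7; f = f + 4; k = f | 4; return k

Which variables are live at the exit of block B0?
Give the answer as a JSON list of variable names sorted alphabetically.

Block summaries:
  B0: {f,k,t} / ∅
  B1: {n} / {f}
  B2: {f} / {f}
  B3: {n} / {k,n}
  B4: {k,t} / ∅
  B5: {t,w} / {k}
  B6: {t,w} / ∅
  B7: {f,k} / ∅

Liveness:
  B0 li=∅ lo={f,k}
  B1 li={f,k} lo={f,k,n}
  B2 li={f,k} lo={k}
  B3 li={f,k,n} lo={f,k}
  B4 li={f} lo={f,k}
  B5 li={k} lo=∅
  B6 li=∅ lo=∅
  B7 li=∅ lo=∅

live-out(B0) = ["f", "k"]

Answer: ["f", "k"]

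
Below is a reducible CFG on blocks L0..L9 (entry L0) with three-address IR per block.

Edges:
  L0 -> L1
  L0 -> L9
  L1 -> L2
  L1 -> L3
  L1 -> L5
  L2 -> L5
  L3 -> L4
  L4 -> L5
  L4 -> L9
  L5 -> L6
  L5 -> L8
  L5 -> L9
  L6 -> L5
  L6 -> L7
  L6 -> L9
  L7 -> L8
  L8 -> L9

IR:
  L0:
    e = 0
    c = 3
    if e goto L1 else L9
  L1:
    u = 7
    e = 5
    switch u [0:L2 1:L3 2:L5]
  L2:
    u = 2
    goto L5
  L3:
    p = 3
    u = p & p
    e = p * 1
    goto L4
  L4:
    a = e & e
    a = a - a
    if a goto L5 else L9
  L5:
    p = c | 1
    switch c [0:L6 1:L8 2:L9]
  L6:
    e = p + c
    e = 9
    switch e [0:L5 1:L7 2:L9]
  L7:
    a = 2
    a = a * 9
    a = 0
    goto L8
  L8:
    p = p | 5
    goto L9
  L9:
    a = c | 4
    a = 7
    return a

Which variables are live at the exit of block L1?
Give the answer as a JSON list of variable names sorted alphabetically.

Answer: ["c"]

Working:
def/use:
  L0: {c,e} / ∅
  L1: {e,u} / ∅
  L2: {u} / ∅
  L3: {e,p,u} / ∅
  L4: {a} / {e}
  L5: {p} / {c}
  L6: {e} / {c,p}
  L7: {a} / ∅
  L8: {p} / {p}
  L9: {a} / {c}

Liveness:
  L0 li=∅ lo={c}
  L1 li={c} lo={c}
  L2 li={c} lo={c}
  L3 li={c} lo={c,e}
  L4 li={c,e} lo={c}
  L5 li={c} lo={c,p}
  L6 li={c,p} lo={c,p}
  L7 li={c,p} lo={c,p}
  L8 li={c,p} lo={c}
  L9 li={c} lo=∅

live-out(L1) = ["c"]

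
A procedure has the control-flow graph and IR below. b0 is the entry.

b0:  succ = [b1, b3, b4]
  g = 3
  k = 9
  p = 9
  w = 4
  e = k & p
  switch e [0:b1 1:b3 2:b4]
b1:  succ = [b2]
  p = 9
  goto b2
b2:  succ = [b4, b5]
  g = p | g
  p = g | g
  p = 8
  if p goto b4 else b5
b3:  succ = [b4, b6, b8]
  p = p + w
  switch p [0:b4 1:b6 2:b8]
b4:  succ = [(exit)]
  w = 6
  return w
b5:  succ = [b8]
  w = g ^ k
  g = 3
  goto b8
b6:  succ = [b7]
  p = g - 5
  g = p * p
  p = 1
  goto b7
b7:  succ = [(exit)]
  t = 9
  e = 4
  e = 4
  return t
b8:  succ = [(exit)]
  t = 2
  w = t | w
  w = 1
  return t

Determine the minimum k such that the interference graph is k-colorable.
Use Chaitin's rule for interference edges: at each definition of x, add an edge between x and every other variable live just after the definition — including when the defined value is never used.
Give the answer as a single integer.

Answer: 5

Working:
def/use:
  b0 def {e,g,k,p,w} use ∅
  b1 def {p} use ∅
  b2 def {g,p} use {g,p}
  b3 def {p} use {p,w}
  b4 def {w} use ∅
  b5 def {g,w} use {g,k}
  b6 def {g,p} use {g}
  b7 def {e,t} use ∅
  b8 def {t,w} use {w}

Backward fixpoint:
  b0 li=∅ lo={g,k,p,w}
  b1 li={g,k} lo={g,k,p}
  b2 li={g,k,p} lo={g,k}
  b3 li={g,p,w} lo={g,w}
  b4 li=∅ lo=∅
  b5 li={g,k} lo={w}
  b6 li={g} lo=∅
  b7 li=∅ lo=∅
  b8 li={w} lo=∅

Interference:
  e: {g,k,p,t,w}
  g: {e,k,p,w}
  k: {e,g,p,w}
  p: {e,g,k,w}
  t: {e,w}
  w: {e,g,k,p,t}

Registers:
  {e,g,k,p,w} pairwise interfere (5-clique) ⇒ χ ≥ 5
  assign e→R0 g→R2 k→R3 p→R4 t→R2 w→R1 — no edge inside a register ⇒ χ ≤ 5
  χ = 5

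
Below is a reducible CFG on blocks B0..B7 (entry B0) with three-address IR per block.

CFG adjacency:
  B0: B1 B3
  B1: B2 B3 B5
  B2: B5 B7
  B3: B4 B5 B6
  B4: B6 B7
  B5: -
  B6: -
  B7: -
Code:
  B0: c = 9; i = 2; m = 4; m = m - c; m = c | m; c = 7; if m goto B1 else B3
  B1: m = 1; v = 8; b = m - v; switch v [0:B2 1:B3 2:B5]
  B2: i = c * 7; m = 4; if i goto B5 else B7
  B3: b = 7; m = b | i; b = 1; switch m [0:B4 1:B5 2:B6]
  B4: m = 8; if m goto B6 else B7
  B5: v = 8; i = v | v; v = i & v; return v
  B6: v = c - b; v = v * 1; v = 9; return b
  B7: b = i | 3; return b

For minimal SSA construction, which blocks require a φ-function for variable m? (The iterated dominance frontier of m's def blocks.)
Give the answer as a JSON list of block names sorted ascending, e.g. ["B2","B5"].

idom tree: B1←B0 B2←B1 B3←B0 B4←B3 B5←B0 B6←B3 B7←B0
Dom∩ at merges:
  B3: preds {B0,B1}: {B0} ∩ {B0,B1} = {B0}; idom=B0
  B5: preds {B1,B2,B3}: {B0,B1} ∩ {B0,B1,B2} ∩ {B0,B3} = {B0}; idom=B0
  B6: preds {B3,B4}: {B0,B3} ∩ {B0,B3,B4} = {B0,B3}; idom=B3
  B7: preds {B2,B4}: {B0,B1,B2} ∩ {B0,B3,B4} = {B0}; idom=B0

DF walk-up:
  join B3 pred B0: · stop@B0
  join B3 pred B1: B1 stop@B0
  join B5 pred B1: B1 stop@B0
  join B5 pred B2: B2→B1 stop@B0
  join B5 pred B3: B3 stop@B0
  join B6 pred B3: · stop@B3
  join B6 pred B4: B4 stop@B3
  join B7 pred B2: B2→B1 stop@B0
  join B7 pred B4: B4→B3 stop@B0
  B0 → ∅
  B1 → {B3,B5,B7}
  B2 → {B5,B7}
  B3 → {B5,B7}
  B4 → {B6,B7}
  B5 → ∅
  B6 → ∅
  B7 → ∅

φ for m: defs {B0,B1,B2,B3,B4}
  DF⁺ = {B3,B5,B6,B7}

Answer: ["B3", "B5", "B6", "B7"]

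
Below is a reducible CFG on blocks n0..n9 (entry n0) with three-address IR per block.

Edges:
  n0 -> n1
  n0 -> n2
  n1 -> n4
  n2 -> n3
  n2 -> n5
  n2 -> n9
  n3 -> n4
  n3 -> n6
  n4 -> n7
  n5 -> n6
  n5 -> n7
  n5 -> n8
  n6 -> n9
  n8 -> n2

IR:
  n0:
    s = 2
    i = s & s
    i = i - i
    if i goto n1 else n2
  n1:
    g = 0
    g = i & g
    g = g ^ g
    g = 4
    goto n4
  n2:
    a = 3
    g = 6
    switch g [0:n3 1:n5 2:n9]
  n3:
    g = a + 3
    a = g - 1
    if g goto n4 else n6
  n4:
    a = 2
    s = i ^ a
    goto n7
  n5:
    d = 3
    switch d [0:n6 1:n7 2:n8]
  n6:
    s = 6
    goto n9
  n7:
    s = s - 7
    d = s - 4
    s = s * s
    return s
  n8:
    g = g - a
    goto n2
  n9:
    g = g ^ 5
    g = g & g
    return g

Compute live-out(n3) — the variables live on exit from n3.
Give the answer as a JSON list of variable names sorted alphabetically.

Answer: ["g", "i"]

Analysis:
Block summaries:
  n0: def={i,s} ue=∅
  n1: def={g} ue={i}
  n2: def={a,g} ue=∅
  n3: def={a,g} ue={a}
  n4: def={a,s} ue={i}
  n5: def={d} ue=∅
  n6: def={s} ue=∅
  n7: def={d,s} ue={s}
  n8: def={g} ue={a,g}
  n9: def={g} ue={g}

Liveness:
  n0 li=∅ lo={i,s}
  n1 li={i} lo={i}
  n2 li={i,s} lo={a,g,i,s}
  n3 li={a,i} lo={g,i}
  n4 li={i} lo={s}
  n5 li={a,g,i,s} lo={a,g,i,s}
  n6 li={g} lo={g}
  n7 li={s} lo=∅
  n8 li={a,g,i,s} lo={i,s}
  n9 li={g} lo=∅

live-out(n3) = ["g", "i"]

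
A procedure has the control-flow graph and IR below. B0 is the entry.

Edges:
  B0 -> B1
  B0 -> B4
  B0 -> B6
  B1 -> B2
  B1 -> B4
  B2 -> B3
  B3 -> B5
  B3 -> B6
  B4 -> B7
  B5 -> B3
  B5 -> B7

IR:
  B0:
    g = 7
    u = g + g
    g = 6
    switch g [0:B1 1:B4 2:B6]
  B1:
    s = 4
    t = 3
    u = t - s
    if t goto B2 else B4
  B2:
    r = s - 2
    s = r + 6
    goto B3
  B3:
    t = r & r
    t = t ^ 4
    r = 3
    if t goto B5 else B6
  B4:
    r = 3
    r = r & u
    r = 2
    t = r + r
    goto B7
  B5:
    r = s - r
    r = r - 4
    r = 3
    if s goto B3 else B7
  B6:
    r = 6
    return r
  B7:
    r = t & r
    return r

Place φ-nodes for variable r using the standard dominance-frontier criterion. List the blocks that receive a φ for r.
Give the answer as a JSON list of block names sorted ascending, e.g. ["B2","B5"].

Answer: ["B3", "B6", "B7"]

Derivation:
idom tree: B1←B0 B2←B1 B3←B2 B4←B0 B5←B3 B6←B0 B7←B0
Dom at joins:
  B3: preds {B2,B5}: {B0,B1,B2} ∩ {B0,B1,B2,B3,B5} = {B0,B1,B2}; idom=B2
  B4: preds {B0,B1}: {B0} ∩ {B0,B1} = {B0}; idom=B0
  B6: preds {B0,B3}: {B0} ∩ {B0,B1,B2,B3} = {B0}; idom=B0
  B7: preds {B4,B5}: {B0,B4} ∩ {B0,B1,B2,B3,B5} = {B0}; idom=B0

Frontier:
  B3←B2: walk · to B2
  B3←B5: walk B5→B3 to B2
  B4←B0: walk · to B0
  B4←B1: walk B1 to B0
  B6←B0: walk · to B0
  B6←B3: walk B3→B2→B1 to B0
  B7←B4: walk B4 to B0
  B7←B5: walk B5→B3→B2→B1 to B0
  B0: DF=∅
  B1: DF={B4,B6,B7}
  B2: DF={B6,B7}
  B3: DF={B3,B6,B7}
  B4: DF={B7}
  B5: DF={B3,B7}
  B6: DF=∅
  B7: DF=∅

φ for r: defs {B2,B3,B4,B5,B6,B7}
  DF⁺ = {B3,B6,B7}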